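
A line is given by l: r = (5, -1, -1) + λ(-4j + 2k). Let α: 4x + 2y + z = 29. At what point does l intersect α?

Substitute r = (5, -1, -1) + t(0, -4, 2) into the plane: 17 + (-6)t = 29, so t = -2.
Intersection: (5, -1, -1) + (-2)·(0, -4, 2) = (5, 7, -5).

(5, 7, -5)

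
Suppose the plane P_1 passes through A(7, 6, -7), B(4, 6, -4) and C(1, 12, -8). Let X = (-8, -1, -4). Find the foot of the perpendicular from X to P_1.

(-2, 6, 2)

AB = (-3, 0, 3), AC = (-6, 6, -1); a normal to P_1 is AB × AC = (-18, -21, -18).
Using A: P_1 has equation -18x - 21y - 18z = -126.
Foot = X − λn with λ = (n·X − d)/|n|² = (237 − (-126))/1089 = 1/3.
Foot = (-8, -1, -4) − (1/3)·(-18, -21, -18) = (-2, 6, 2).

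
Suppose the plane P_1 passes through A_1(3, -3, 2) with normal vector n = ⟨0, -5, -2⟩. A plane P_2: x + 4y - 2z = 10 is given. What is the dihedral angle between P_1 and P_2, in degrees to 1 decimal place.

49.6

P_1: n·r = n·A_1 gives -5y - 2z = 11.
cos θ = |n₁·n₂| / (|n₁||n₂|) = |-16| / (√29 · √21).
θ = arccos(0.64835) ≈ 49.6°.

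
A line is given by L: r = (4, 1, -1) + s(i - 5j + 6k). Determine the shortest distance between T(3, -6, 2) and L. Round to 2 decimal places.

3.92

Taking (4, 1, -1) on L with direction v = (1, -5, 6): w = T − (4, 1, -1) = (-1, -7, 3), and w × v = (-27, 9, 12).
Distance = |w × v| / |v| = √954 / √62 ≈ 3.92.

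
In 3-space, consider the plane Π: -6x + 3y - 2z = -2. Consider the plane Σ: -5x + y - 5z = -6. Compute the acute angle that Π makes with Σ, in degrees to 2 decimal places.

30.66

cos θ = |n₁·n₂| / (|n₁||n₂|) = |43| / (√49 · √51).
θ = arccos(0.86017) ≈ 30.66°.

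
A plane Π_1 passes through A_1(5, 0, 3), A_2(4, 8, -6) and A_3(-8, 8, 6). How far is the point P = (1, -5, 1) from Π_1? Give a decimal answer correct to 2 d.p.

6.49

A_1A_2 = (-1, 8, -9), A_1A_3 = (-13, 8, 3); a normal to Π_1 is A_1A_2 × A_1A_3 = (96, 120, 96).
Using A_1: Π_1 has equation 96x + 120y + 96z = 768.
n·P − d = (96)·(1) + (120)·(-5) + (96)·(1) − 768 = -1176; |n| = √32832.
Distance = |-1176| / √32832 = 1176/√32832 ≈ 6.49.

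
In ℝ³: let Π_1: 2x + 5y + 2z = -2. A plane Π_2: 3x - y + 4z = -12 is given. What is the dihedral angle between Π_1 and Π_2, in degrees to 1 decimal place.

72.1

cos θ = |n₁·n₂| / (|n₁||n₂|) = |9| / (√33 · √26).
θ = arccos(0.30725) ≈ 72.1°.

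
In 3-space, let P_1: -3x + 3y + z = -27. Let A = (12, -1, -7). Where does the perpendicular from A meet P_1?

(9, 2, -6)

Foot = A − λn with λ = (n·A − d)/|n|² = (-46 − (-27))/19 = -1.
Foot = (12, -1, -7) − (-1)·(-3, 3, 1) = (9, 2, -6).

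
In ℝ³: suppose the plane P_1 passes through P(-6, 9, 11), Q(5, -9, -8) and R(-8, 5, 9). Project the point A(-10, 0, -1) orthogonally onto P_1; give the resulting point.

PQ = (11, -18, -19), PR = (-2, -4, -2); a normal to P_1 is PQ × PR = (-40, 60, -80).
Using P: P_1 has equation -40x + 60y - 80z = -100.
Foot = A − λn with λ = (n·A − d)/|n|² = (480 − (-100))/11600 = 1/20.
Foot = (-10, 0, -1) − (1/20)·(-40, 60, -80) = (-8, -3, 3).

(-8, -3, 3)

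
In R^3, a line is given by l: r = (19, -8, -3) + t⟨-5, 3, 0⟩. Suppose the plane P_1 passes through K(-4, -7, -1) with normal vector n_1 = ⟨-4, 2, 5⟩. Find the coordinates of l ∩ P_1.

(-1, 4, -3)

P_1: n_1·r = n_1·K gives -4x + 2y + 5z = -3.
Substitute r = (19, -8, -3) + t(-5, 3, 0) into the plane: -107 + 26t = -3, so t = 4.
Intersection: (19, -8, -3) + 4·(-5, 3, 0) = (-1, 4, -3).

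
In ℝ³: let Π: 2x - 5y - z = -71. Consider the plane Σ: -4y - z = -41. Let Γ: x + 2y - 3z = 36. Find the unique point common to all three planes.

Solving the 3×3 linear system 2x - 5y - z = -71, -4y - z = -41, x + 2y - 3z = 36 (e.g. by elimination or Cramer's rule, determinant = 29) gives (-9, 12, -7).

(-9, 12, -7)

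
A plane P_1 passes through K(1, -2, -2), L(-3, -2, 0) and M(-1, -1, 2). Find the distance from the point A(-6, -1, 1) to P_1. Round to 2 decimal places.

1.09

KL = (-4, 0, 2), KM = (-2, 1, 4); a normal to P_1 is KL × KM = (-2, 12, -4).
Using K: P_1 has equation -2x + 12y - 4z = -18.
n·A − d = (-2)·(-6) + (12)·(-1) + (-4)·(1) − (-18) = 14; |n| = √164.
Distance = |14| / √164 = 14/√164 ≈ 1.09.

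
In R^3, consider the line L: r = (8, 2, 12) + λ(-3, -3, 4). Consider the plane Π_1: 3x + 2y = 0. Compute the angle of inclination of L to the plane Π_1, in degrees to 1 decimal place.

45.5

sin θ = |n·v| / (|n||v|) = |-15| / (√13 · √34) = 0.71348.
θ ≈ 45.5°.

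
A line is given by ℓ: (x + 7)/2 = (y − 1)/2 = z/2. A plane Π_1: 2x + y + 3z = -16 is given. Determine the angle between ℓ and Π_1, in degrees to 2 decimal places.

67.79

ℓ has direction (2, 2, 2) through (-7, 1, 0).
sin θ = |n·v| / (|n||v|) = |12| / (√14 · √12) = 0.92582.
θ ≈ 67.79°.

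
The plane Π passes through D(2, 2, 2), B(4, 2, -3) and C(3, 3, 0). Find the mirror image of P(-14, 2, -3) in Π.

(16, -4, 9)

DB = (2, 0, -5), DC = (1, 1, -2); a normal to Π is DB × DC = (5, -1, 2).
Using D: Π has equation 5x - y + 2z = 12.
λ = (n·P − d)/|n|² = (-78 − 12)/30 = -3.
Reflection = P − 2λn = (-14, 2, -3) − (-6)·(5, -1, 2) = (16, -4, 9).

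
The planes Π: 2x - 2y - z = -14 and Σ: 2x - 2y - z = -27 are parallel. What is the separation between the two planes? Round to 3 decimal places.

4.333

Same normal n = (2, -2, -1) with |n| = √9; distance = |-14 − (-27)| / |n| = 13/√9 ≈ 4.333.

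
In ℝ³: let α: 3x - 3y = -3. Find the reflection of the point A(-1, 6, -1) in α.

(5, 0, -1)

λ = (n·A − d)/|n|² = (-21 − (-3))/18 = -1.
Reflection = A − 2λn = (-1, 6, -1) − (-2)·(3, -3, 0) = (5, 0, -1).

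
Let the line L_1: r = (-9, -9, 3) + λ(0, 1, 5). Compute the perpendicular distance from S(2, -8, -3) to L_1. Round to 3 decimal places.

11.210

Taking (-9, -9, 3) on L_1 with direction v = (0, 1, 5): w = S − (-9, -9, 3) = (11, 1, -6), and w × v = (11, -55, 11).
Distance = |w × v| / |v| = √3267 / √26 ≈ 11.210.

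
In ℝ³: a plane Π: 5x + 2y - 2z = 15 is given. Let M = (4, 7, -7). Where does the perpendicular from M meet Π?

Foot = M − λn with λ = (n·M − d)/|n|² = (48 − 15)/33 = 1.
Foot = (4, 7, -7) − 1·(5, 2, -2) = (-1, 5, -5).

(-1, 5, -5)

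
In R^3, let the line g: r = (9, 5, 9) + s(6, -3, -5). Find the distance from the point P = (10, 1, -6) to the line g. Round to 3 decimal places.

10.883

Taking (9, 5, 9) on g with direction v = (6, -3, -5): w = P − (9, 5, 9) = (1, -4, -15), and w × v = (-25, -85, 21).
Distance = |w × v| / |v| = √8291 / √70 ≈ 10.883.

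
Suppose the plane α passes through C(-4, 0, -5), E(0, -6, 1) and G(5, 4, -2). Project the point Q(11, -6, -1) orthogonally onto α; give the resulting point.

CE = (4, -6, 6), CG = (9, 4, 3); a normal to α is CE × CG = (-42, 42, 70).
Using C: α has equation -42x + 42y + 70z = -182.
Foot = Q − λn with λ = (n·Q − d)/|n|² = (-784 − (-182))/8428 = -1/14.
Foot = (11, -6, -1) − (-1/14)·(-42, 42, 70) = (8, -3, 4).

(8, -3, 4)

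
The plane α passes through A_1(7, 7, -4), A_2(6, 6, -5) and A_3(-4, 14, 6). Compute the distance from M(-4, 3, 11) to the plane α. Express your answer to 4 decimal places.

A_1A_2 = (-1, -1, -1), A_1A_3 = (-11, 7, 10); a normal to α is A_1A_2 × A_1A_3 = (-3, 21, -18).
Using A_1: α has equation -3x + 21y - 18z = 198.
n·M − d = (-3)·(-4) + (21)·(3) + (-18)·(11) − 198 = -321; |n| = √774.
Distance = |-321| / √774 = 321/√774 ≈ 11.5381.

11.5381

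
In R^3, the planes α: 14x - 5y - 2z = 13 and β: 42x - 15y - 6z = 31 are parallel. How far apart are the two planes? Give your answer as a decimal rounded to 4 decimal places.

Rescale β by 1/3: 14x - 5y - 2z = 31/3. Then distance = |13 − (31/3)| / √225 ≈ 0.1778.

0.1778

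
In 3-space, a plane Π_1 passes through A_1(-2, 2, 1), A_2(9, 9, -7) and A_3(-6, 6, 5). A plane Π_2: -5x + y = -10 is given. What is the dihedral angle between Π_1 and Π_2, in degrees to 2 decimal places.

49.64

A_1A_2 = (11, 7, -8), A_1A_3 = (-4, 4, 4); a normal to Π_1 is A_1A_2 × A_1A_3 = (60, -12, 72).
Using A_1: Π_1 has equation 60x - 12y + 72z = -72.
cos θ = |n₁·n₂| / (|n₁||n₂|) = |-312| / (√8928 · √26).
θ = arccos(0.64758) ≈ 49.64°.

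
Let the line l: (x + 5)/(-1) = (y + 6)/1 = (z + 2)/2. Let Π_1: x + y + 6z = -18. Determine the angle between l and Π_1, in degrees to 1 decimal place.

52.6

l has direction (-1, 1, 2) through (-5, -6, -2).
sin θ = |n·v| / (|n||v|) = |12| / (√38 · √6) = 0.79472.
θ ≈ 52.6°.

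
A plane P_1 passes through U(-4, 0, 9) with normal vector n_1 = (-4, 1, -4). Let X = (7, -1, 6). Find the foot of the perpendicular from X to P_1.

(3, 0, 2)

P_1: n_1·r = n_1·U gives -4x + y - 4z = -20.
Foot = X − λn with λ = (n·X − d)/|n|² = (-53 − (-20))/33 = -1.
Foot = (7, -1, 6) − (-1)·(-4, 1, -4) = (3, 0, 2).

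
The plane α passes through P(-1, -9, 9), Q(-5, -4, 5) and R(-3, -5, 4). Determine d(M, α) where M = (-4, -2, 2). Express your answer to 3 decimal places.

PQ = (-4, 5, -4), PR = (-2, 4, -5); a normal to α is PQ × PR = (-9, -12, -6).
Using P: α has equation -9x - 12y - 6z = 63.
n·M − d = (-9)·(-4) + (-12)·(-2) + (-6)·(2) − 63 = -15; |n| = √261.
Distance = |-15| / √261 = 15/√261 ≈ 0.928.

0.928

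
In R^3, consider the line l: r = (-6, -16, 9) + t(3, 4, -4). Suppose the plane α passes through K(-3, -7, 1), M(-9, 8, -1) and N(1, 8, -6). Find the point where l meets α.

(3, -4, -3)

KM = (-6, 15, -2), KN = (4, 15, -7); a normal to α is KM × KN = (-75, -50, -150).
Using K: α has equation -75x - 50y - 150z = 425.
Substitute r = (-6, -16, 9) + t(3, 4, -4) into the plane: -100 + 175t = 425, so t = 3.
Intersection: (-6, -16, 9) + 3·(3, 4, -4) = (3, -4, -3).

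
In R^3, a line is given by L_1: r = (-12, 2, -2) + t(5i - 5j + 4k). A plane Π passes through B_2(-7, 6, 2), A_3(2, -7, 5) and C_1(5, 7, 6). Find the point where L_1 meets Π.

(-7, -3, 2)

B_2A_3 = (9, -13, 3), B_2C_1 = (12, 1, 4); a normal to Π is B_2A_3 × B_2C_1 = (-55, 0, 165).
Using B_2: Π has equation -55x + 165z = 715.
Substitute r = (-12, 2, -2) + t(5, -5, 4) into the plane: 330 + 385t = 715, so t = 1.
Intersection: (-12, 2, -2) + 1·(5, -5, 4) = (-7, -3, 2).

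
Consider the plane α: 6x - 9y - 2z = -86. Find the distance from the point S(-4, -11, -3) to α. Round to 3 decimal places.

n·S − d = (6)·(-4) + (-9)·(-11) + (-2)·(-3) − (-86) = 167; |n| = √121.
Distance = |167| / √121 = 167/√121 ≈ 15.182.

15.182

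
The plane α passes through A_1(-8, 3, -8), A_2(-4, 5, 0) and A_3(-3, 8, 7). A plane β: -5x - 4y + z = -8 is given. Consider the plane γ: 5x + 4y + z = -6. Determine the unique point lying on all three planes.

A_1A_2 = (4, 2, 8), A_1A_3 = (5, 5, 15); a normal to α is A_1A_2 × A_1A_3 = (-10, -20, 10).
Using A_1: α has equation -10x - 20y + 10z = -60.
Solving the 3×3 linear system -10x - 20y + 10z = -60, -5x - 4y + z = -8, 5x + 4y + z = -6 (e.g. by elimination or Cramer's rule, determinant = -120) gives (1, -1, -7).

(1, -1, -7)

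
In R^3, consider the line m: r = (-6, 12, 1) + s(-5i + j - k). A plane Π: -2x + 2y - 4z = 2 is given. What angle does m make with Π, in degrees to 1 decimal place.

sin θ = |n·v| / (|n||v|) = |16| / (√24 · √27) = 0.62854.
θ ≈ 38.9°.

38.9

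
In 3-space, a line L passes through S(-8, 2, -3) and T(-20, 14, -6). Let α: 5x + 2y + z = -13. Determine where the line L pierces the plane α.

(0, -6, -1)

A direction vector for L is T − S = (-12, 12, -3).
Substitute r = (-8, 2, -3) + t(-12, 12, -3) into the plane: -39 + (-39)t = -13, so t = -2/3.
Intersection: (-8, 2, -3) + (-2/3)·(-12, 12, -3) = (0, -6, -1).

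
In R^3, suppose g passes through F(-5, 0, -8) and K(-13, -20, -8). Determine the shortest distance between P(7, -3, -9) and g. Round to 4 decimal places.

A direction vector for g is K − F = (-8, -20, 0).
Taking (-5, 0, -8) on g with direction v = (-8, -20, 0): w = P − (-5, 0, -8) = (12, -3, -1), and w × v = (-20, 8, -264).
Distance = |w × v| / |v| = √70160 / √464 ≈ 12.2966.

12.2966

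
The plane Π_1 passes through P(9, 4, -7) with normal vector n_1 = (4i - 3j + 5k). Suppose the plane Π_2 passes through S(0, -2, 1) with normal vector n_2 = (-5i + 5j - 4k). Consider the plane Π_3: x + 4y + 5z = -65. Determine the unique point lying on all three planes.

(4, -6, -9)

Π_1: n_1·r = n_1·P gives 4x - 3y + 5z = -11.
Π_2: n_2·r = n_2·S gives -5x + 5y - 4z = -14.
Solving the 3×3 linear system 4x - 3y + 5z = -11, -5x + 5y - 4z = -14, x + 4y + 5z = -65 (e.g. by elimination or Cramer's rule, determinant = -24) gives (4, -6, -9).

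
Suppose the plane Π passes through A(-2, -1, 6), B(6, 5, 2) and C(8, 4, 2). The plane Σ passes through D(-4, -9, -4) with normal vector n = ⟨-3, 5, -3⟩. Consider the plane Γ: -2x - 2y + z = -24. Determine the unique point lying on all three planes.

(10, 3, 2)

AB = (8, 6, -4), AC = (10, 5, -4); a normal to Π is AB × AC = (-4, -8, -20).
Using A: Π has equation -4x - 8y - 20z = -104.
Σ: n·r = n·D gives -3x + 5y - 3z = -21.
Solving the 3×3 linear system -4x - 8y - 20z = -104, -3x + 5y - 3z = -21, -2x - 2y + z = -24 (e.g. by elimination or Cramer's rule, determinant = -388) gives (10, 3, 2).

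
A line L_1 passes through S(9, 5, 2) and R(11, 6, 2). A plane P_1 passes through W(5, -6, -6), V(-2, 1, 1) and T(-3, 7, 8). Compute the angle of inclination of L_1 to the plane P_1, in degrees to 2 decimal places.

A direction vector for L_1 is R − S = (2, 1, 0).
WV = (-7, 7, 7), WT = (-8, 13, 14); a normal to P_1 is WV × WT = (7, 42, -35).
Using W: P_1 has equation 7x + 42y - 35z = -7.
sin θ = |n·v| / (|n||v|) = |56| / (√3038 · √5) = 0.45437.
θ ≈ 27.02°.

27.02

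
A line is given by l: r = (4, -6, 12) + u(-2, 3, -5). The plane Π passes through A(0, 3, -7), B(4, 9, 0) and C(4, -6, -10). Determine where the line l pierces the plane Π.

AB = (4, 6, 7), AC = (4, -9, -3); a normal to Π is AB × AC = (45, 40, -60).
Using A: Π has equation 45x + 40y - 60z = 540.
Substitute r = (4, -6, 12) + t(-2, 3, -5) into the plane: -780 + 330t = 540, so t = 4.
Intersection: (4, -6, 12) + 4·(-2, 3, -5) = (-4, 6, -8).

(-4, 6, -8)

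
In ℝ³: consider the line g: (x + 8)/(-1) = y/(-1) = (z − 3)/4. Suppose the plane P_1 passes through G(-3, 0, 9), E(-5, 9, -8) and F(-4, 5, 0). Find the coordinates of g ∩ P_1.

g has direction (-1, -1, 4) through (-8, 0, 3).
GE = (-2, 9, -17), GF = (-1, 5, -9); a normal to P_1 is GE × GF = (4, -1, -1).
Using G: P_1 has equation 4x - y - z = -21.
Substitute r = (-8, 0, 3) + t(-1, -1, 4) into the plane: -35 + (-7)t = -21, so t = -2.
Intersection: (-8, 0, 3) + (-2)·(-1, -1, 4) = (-6, 2, -5).

(-6, 2, -5)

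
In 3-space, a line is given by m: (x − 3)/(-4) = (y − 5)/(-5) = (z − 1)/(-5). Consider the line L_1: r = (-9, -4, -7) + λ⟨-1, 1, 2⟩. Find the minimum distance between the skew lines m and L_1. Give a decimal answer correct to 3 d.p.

m has direction (-4, -5, -5) through (3, 5, 1).
Common perpendicular direction n = (-4, -5, -5) × (-1, 1, 2) = (-5, 13, -9).
With w = (-9, -4, -7) − (3, 5, 1) = (-12, -9, -8), w · n = 15.
Distance = |w · n| / |n| = |15| / √275 ≈ 0.905.

0.905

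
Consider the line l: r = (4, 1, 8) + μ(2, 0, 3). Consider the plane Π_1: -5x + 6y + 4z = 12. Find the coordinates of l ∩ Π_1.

(-2, 1, -1)

Substitute r = (4, 1, 8) + t(2, 0, 3) into the plane: 18 + 2t = 12, so t = -3.
Intersection: (4, 1, 8) + (-3)·(2, 0, 3) = (-2, 1, -1).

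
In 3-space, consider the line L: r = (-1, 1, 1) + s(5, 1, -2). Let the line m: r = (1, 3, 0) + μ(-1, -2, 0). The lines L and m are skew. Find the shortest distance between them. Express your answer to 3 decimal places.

Common perpendicular direction n = (5, 1, -2) × (-1, -2, 0) = (-4, 2, -9).
With w = (1, 3, 0) − (-1, 1, 1) = (2, 2, -1), w · n = 5.
Distance = |w · n| / |n| = |5| / √101 ≈ 0.498.

0.498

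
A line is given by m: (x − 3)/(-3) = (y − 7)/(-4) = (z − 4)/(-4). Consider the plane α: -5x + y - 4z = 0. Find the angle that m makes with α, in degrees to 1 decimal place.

40.6

m has direction (-3, -4, -4) through (3, 7, 4).
sin θ = |n·v| / (|n||v|) = |27| / (√42 · √41) = 0.65065.
θ ≈ 40.6°.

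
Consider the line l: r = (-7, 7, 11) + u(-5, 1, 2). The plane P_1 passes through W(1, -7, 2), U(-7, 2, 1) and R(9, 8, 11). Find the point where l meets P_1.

WU = (-8, 9, -1), WR = (8, 15, 9); a normal to P_1 is WU × WR = (96, 64, -192).
Using W: P_1 has equation 96x + 64y - 192z = -736.
Substitute r = (-7, 7, 11) + t(-5, 1, 2) into the plane: -2336 + (-800)t = -736, so t = -2.
Intersection: (-7, 7, 11) + (-2)·(-5, 1, 2) = (3, 5, 7).

(3, 5, 7)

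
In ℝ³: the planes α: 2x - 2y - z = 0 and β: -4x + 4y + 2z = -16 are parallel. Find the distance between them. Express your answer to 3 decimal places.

2.667

Rescale β by 1/(-2): 2x - 2y - z = 8. Then distance = |0 − 8| / √9 ≈ 2.667.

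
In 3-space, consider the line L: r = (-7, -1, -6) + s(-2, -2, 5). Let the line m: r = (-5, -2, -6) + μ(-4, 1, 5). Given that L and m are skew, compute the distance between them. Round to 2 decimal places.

0.97

Common perpendicular direction n = (-2, -2, 5) × (-4, 1, 5) = (-15, -10, -10).
With w = (-5, -2, -6) − (-7, -1, -6) = (2, -1, 0), w · n = -20.
Distance = |w · n| / |n| = |-20| / √425 ≈ 0.97.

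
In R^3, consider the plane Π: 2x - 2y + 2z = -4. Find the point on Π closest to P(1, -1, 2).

(-1, 1, 0)

Foot = P − λn with λ = (n·P − d)/|n|² = (8 − (-4))/12 = 1.
Foot = (1, -1, 2) − 1·(2, -2, 2) = (-1, 1, 0).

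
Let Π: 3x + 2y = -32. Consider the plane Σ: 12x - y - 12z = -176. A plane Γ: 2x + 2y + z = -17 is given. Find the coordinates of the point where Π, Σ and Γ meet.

Solving the 3×3 linear system 3x + 2y = -32, 12x - y - 12z = -176, 2x + 2y + z = -17 (e.g. by elimination or Cramer's rule, determinant = -3) gives (-8, -4, 7).

(-8, -4, 7)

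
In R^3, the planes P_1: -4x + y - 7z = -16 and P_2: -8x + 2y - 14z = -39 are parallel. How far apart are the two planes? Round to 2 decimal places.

0.43

Rescale P_2 by 1/2: -4x + y - 7z = -39/2. Then distance = |-16 − (-39/2)| / √66 ≈ 0.43.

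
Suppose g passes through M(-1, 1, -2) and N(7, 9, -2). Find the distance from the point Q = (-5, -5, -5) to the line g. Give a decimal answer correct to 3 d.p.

3.317

A direction vector for g is N − M = (8, 8, 0).
Taking (-1, 1, -2) on g with direction v = (8, 8, 0): w = Q − (-1, 1, -2) = (-4, -6, -3), and w × v = (24, -24, 16).
Distance = |w × v| / |v| = √1408 / √128 ≈ 3.317.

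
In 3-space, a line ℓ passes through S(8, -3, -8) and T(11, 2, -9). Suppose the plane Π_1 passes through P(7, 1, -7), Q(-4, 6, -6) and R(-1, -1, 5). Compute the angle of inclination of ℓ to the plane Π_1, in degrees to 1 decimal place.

55.9

A direction vector for ℓ is T − S = (3, 5, -1).
PQ = (-11, 5, 1), PR = (-8, -2, 12); a normal to Π_1 is PQ × PR = (62, 124, 62).
Using P: Π_1 has equation 62x + 124y + 62z = 124.
sin θ = |n·v| / (|n||v|) = |744| / (√23064 · √35) = 0.82808.
θ ≈ 55.9°.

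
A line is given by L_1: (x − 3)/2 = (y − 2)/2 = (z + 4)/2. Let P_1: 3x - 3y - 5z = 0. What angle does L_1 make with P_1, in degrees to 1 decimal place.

L_1 has direction (2, 2, 2) through (3, 2, -4).
sin θ = |n·v| / (|n||v|) = |-10| / (√43 · √12) = 0.44023.
θ ≈ 26.1°.

26.1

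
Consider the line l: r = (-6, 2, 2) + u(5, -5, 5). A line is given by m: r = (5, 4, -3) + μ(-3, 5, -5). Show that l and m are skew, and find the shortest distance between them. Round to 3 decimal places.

Common perpendicular direction n = (5, -5, 5) × (-3, 5, -5) = (0, 10, 10).
With w = (5, 4, -3) − (-6, 2, 2) = (11, 2, -5), w · n = -30.
Since n ≠ 0 the lines are not parallel, and w · n = -30 ≠ 0 so they do not intersect; hence they are skew.
Distance = |w · n| / |n| = |-30| / √200 ≈ 2.121.

2.121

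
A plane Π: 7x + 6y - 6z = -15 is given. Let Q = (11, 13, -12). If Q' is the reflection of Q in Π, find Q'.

λ = (n·Q − d)/|n|² = (227 − (-15))/121 = 2.
Reflection = Q − 2λn = (11, 13, -12) − 4·(7, 6, -6) = (-17, -11, 12).

(-17, -11, 12)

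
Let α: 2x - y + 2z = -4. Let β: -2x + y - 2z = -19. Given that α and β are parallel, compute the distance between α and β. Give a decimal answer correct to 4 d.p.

7.6667

Rescale β by 1/(-1): 2x - y + 2z = 19. Then distance = |-4 − 19| / √9 ≈ 7.6667.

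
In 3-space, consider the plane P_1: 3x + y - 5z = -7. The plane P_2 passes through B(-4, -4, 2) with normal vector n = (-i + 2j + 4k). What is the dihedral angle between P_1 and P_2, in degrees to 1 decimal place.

P_2: n·r = n·B gives -x + 2y + 4z = 4.
cos θ = |n₁·n₂| / (|n₁||n₂|) = |-21| / (√35 · √21).
θ = arccos(0.77460) ≈ 39.2°.

39.2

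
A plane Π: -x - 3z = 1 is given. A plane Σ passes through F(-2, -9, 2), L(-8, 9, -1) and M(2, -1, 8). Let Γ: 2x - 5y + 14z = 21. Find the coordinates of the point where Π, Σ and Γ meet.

(-4, -3, 1)

FL = (-6, 18, -3), FM = (4, 8, 6); a normal to Σ is FL × FM = (132, 24, -120).
Using F: Σ has equation 132x + 24y - 120z = -720.
Solving the 3×3 linear system -x - 3z = 1, 132x + 24y - 120z = -720, 2x - 5y + 14z = 21 (e.g. by elimination or Cramer's rule, determinant = 2388) gives (-4, -3, 1).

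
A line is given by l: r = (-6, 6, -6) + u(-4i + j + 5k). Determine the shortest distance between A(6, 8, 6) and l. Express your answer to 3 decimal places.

Taking (-6, 6, -6) on l with direction v = (-4, 1, 5): w = A − (-6, 6, -6) = (12, 2, 12), and w × v = (-2, -108, 20).
Distance = |w × v| / |v| = √12068 / √42 ≈ 16.951.

16.951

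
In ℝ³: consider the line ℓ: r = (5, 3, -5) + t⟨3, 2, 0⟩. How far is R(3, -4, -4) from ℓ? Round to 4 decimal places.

4.8198

Taking (5, 3, -5) on ℓ with direction v = (3, 2, 0): w = R − (5, 3, -5) = (-2, -7, 1), and w × v = (-2, 3, 17).
Distance = |w × v| / |v| = √302 / √13 ≈ 4.8198.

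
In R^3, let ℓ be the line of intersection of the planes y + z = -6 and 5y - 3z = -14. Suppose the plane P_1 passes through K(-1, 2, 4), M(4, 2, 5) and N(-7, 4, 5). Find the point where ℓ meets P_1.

Direction of ℓ: (0, 1, 1) × (0, 5, -3) = (-8, 0, 0).
A point on ℓ: solving the two plane equations with x = -7 gives (-7, -4, -2).
KM = (5, 0, 1), KN = (-6, 2, 1); a normal to P_1 is KM × KN = (-2, -11, 10).
Using K: P_1 has equation -2x - 11y + 10z = 20.
Substitute r = (-7, -4, -2) + t(-8, 0, 0) into the plane: 38 + 16t = 20, so t = -9/8.
Intersection: (-7, -4, -2) + (-9/8)·(-8, 0, 0) = (2, -4, -2).

(2, -4, -2)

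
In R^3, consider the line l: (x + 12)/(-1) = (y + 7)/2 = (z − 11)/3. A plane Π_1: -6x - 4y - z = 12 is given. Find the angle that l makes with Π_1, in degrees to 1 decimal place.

10.6

l has direction (-1, 2, 3) through (-12, -7, 11).
sin θ = |n·v| / (|n||v|) = |-5| / (√53 · √14) = 0.18356.
θ ≈ 10.6°.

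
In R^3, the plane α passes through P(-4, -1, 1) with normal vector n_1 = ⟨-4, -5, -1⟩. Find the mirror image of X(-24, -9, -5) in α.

(0, 21, 1)

α: n_1·r = n_1·P gives -4x - 5y - z = 20.
λ = (n·X − d)/|n|² = (146 − 20)/42 = 3.
Reflection = X − 2λn = (-24, -9, -5) − 6·(-4, -5, -1) = (0, 21, 1).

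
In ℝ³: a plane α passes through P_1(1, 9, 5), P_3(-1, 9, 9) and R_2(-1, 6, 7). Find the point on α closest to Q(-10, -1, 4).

P_1P_3 = (-2, 0, 4), P_1R_2 = (-2, -3, 2); a normal to α is P_1P_3 × P_1R_2 = (12, -4, 6).
Using P_1: α has equation 12x - 4y + 6z = 6.
Foot = Q − λn with λ = (n·Q − d)/|n|² = (-92 − 6)/196 = -1/2.
Foot = (-10, -1, 4) − (-1/2)·(12, -4, 6) = (-4, -3, 7).

(-4, -3, 7)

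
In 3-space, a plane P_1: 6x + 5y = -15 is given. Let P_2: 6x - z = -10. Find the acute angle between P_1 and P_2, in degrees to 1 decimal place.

40.7

cos θ = |n₁·n₂| / (|n₁||n₂|) = |36| / (√61 · √37).
θ = arccos(0.75777) ≈ 40.7°.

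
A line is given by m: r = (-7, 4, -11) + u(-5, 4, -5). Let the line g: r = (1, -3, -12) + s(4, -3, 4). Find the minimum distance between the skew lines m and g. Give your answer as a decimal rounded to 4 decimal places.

6.3640

Common perpendicular direction n = (-5, 4, -5) × (4, -3, 4) = (1, 0, -1).
With w = (1, -3, -12) − (-7, 4, -11) = (8, -7, -1), w · n = 9.
Distance = |w · n| / |n| = |9| / √2 ≈ 6.3640.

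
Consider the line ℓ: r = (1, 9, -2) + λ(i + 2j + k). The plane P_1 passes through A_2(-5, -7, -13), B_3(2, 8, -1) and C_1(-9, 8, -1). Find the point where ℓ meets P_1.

(-2, 3, -5)

A_2B_3 = (7, 15, 12), A_2C_1 = (-4, 15, 12); a normal to P_1 is A_2B_3 × A_2C_1 = (0, -132, 165).
Using A_2: P_1 has equation -132y + 165z = -1221.
Substitute r = (1, 9, -2) + t(1, 2, 1) into the plane: -1518 + (-99)t = -1221, so t = -3.
Intersection: (1, 9, -2) + (-3)·(1, 2, 1) = (-2, 3, -5).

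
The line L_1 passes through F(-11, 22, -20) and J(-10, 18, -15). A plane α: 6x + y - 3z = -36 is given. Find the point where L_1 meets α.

A direction vector for L_1 is J − F = (1, -4, 5).
Substitute r = (-11, 22, -20) + t(1, -4, 5) into the plane: 16 + (-13)t = -36, so t = 4.
Intersection: (-11, 22, -20) + 4·(1, -4, 5) = (-7, 6, 0).

(-7, 6, 0)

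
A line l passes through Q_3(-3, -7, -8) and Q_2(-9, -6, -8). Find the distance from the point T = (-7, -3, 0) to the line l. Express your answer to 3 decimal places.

8.649

A direction vector for l is Q_2 − Q_3 = (-6, 1, 0).
Taking (-3, -7, -8) on l with direction v = (-6, 1, 0): w = T − (-3, -7, -8) = (-4, 4, 8), and w × v = (-8, -48, 20).
Distance = |w × v| / |v| = √2768 / √37 ≈ 8.649.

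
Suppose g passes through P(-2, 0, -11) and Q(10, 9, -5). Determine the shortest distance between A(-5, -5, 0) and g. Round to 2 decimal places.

12.42

A direction vector for g is Q − P = (12, 9, 6).
Taking (-2, 0, -11) on g with direction v = (12, 9, 6): w = A − (-2, 0, -11) = (-3, -5, 11), and w × v = (-129, 150, 33).
Distance = |w × v| / |v| = √40230 / √261 ≈ 12.42.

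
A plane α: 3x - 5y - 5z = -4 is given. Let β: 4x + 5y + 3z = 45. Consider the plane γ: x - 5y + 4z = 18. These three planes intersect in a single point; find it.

Solving the 3×3 linear system 3x - 5y - 5z = -4, 4x + 5y + 3z = 45, x - 5y + 4z = 18 (e.g. by elimination or Cramer's rule, determinant = 295) gives (7, 1, 4).

(7, 1, 4)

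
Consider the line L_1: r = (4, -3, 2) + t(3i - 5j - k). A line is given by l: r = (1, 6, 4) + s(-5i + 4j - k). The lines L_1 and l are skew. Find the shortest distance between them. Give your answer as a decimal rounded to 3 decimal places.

1.072

Common perpendicular direction n = (3, -5, -1) × (-5, 4, -1) = (9, 8, -13).
With w = (1, 6, 4) − (4, -3, 2) = (-3, 9, 2), w · n = 19.
Distance = |w · n| / |n| = |19| / √314 ≈ 1.072.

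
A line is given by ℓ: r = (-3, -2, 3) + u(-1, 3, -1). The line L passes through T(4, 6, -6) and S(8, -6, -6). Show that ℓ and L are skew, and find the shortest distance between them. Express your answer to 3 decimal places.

A direction vector for L is S − T = (4, -12, 0).
Common perpendicular direction n = (-1, 3, -1) × (4, -12, 0) = (-12, -4, 0).
With w = (4, 6, -6) − (-3, -2, 3) = (7, 8, -9), w · n = -116.
Since n ≠ 0 the lines are not parallel, and w · n = -116 ≠ 0 so they do not intersect; hence they are skew.
Distance = |w · n| / |n| = |-116| / √160 ≈ 9.171.

9.171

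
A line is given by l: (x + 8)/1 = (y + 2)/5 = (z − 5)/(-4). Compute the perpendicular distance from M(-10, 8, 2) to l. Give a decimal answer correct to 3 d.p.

l has direction (1, 5, -4) through (-8, -2, 5).
Taking (-8, -2, 5) on l with direction v = (1, 5, -4): w = M − (-8, -2, 5) = (-2, 10, -3), and w × v = (-25, -11, -20).
Distance = |w × v| / |v| = √1146 / √42 ≈ 5.224.

5.224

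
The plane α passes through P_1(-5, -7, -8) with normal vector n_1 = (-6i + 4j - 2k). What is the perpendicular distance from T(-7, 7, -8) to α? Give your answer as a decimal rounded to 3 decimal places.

α: n_1·r = n_1·P_1 gives -6x + 4y - 2z = 18.
n·T − d = (-6)·(-7) + (4)·(7) + (-2)·(-8) − 18 = 68; |n| = √56.
Distance = |68| / √56 = 68/√56 ≈ 9.087.

9.087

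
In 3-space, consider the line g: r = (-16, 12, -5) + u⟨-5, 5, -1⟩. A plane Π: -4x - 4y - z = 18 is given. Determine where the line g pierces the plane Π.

Substitute r = (-16, 12, -5) + t(-5, 5, -1) into the plane: 21 + 1t = 18, so t = -3.
Intersection: (-16, 12, -5) + (-3)·(-5, 5, -1) = (-1, -3, -2).

(-1, -3, -2)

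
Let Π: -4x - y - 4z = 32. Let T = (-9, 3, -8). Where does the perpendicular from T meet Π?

Foot = T − λn with λ = (n·T − d)/|n|² = (65 − 32)/33 = 1.
Foot = (-9, 3, -8) − 1·(-4, -1, -4) = (-5, 4, -4).

(-5, 4, -4)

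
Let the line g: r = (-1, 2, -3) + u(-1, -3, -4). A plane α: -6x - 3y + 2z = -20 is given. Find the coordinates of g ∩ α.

(1, 8, 5)

Substitute r = (-1, 2, -3) + t(-1, -3, -4) into the plane: -6 + 7t = -20, so t = -2.
Intersection: (-1, 2, -3) + (-2)·(-1, -3, -4) = (1, 8, 5).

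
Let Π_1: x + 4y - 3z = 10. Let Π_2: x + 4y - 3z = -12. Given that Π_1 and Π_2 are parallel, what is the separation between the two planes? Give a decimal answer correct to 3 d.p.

Same normal n = (1, 4, -3) with |n| = √26; distance = |10 − (-12)| / |n| = 22/√26 ≈ 4.315.

4.315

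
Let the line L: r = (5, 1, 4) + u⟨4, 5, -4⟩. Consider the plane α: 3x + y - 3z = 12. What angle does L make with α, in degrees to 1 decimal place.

61.8

sin θ = |n·v| / (|n||v|) = |29| / (√19 · √57) = 0.88122.
θ ≈ 61.8°.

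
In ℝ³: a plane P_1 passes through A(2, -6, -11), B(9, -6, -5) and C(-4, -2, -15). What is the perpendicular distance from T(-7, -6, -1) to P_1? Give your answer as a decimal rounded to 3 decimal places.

13.144

AB = (7, 0, 6), AC = (-6, 4, -4); a normal to P_1 is AB × AC = (-24, -8, 28).
Using A: P_1 has equation -24x - 8y + 28z = -308.
n·T − d = (-24)·(-7) + (-8)·(-6) + (28)·(-1) − (-308) = 496; |n| = √1424.
Distance = |496| / √1424 = 496/√1424 ≈ 13.144.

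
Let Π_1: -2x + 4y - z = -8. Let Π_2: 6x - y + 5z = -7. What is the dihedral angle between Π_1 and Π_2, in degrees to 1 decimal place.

cos θ = |n₁·n₂| / (|n₁||n₂|) = |-21| / (√21 · √62).
θ = arccos(0.58199) ≈ 54.4°.

54.4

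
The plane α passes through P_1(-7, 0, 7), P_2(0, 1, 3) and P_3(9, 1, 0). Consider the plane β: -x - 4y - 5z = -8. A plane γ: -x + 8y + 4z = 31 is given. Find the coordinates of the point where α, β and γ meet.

P_1P_2 = (7, 1, -4), P_1P_3 = (16, 1, -7); a normal to α is P_1P_2 × P_1P_3 = (-3, -15, -9).
Using P_1: α has equation -3x - 15y - 9z = -42.
Solving the 3×3 linear system -3x - 15y - 9z = -42, -x - 4y - 5z = -8, -x + 8y + 4z = 31 (e.g. by elimination or Cramer's rule, determinant = -99) gives (-3, 4, -1).

(-3, 4, -1)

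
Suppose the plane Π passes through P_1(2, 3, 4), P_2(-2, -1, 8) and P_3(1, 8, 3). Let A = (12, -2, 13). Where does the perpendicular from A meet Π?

(6, -5, 4)

P_1P_2 = (-4, -4, 4), P_1P_3 = (-1, 5, -1); a normal to Π is P_1P_2 × P_1P_3 = (-16, -8, -24).
Using P_1: Π has equation -16x - 8y - 24z = -152.
Foot = A − λn with λ = (n·A − d)/|n|² = (-488 − (-152))/896 = -3/8.
Foot = (12, -2, 13) − (-3/8)·(-16, -8, -24) = (6, -5, 4).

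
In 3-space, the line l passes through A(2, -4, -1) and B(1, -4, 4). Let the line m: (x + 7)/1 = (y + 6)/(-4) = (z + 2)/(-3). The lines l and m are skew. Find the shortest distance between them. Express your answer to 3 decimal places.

A direction vector for l is B − A = (-1, 0, 5).
m has direction (1, -4, -3) through (-7, -6, -2).
Common perpendicular direction n = (-1, 0, 5) × (1, -4, -3) = (20, 2, 4).
With w = (-7, -6, -2) − (2, -4, -1) = (-9, -2, -1), w · n = -188.
Distance = |w · n| / |n| = |-188| / √420 ≈ 9.173.

9.173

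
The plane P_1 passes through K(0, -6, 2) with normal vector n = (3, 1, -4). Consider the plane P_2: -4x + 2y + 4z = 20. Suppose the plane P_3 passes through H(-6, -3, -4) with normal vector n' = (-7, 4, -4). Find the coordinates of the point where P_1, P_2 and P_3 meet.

P_1: n·r = n·K gives 3x + y - 4z = -14.
P_3: n'·r = n'·H gives -7x + 4y - 4z = 46.
Solving the 3×3 linear system 3x + y - 4z = -14, -4x + 2y + 4z = 20, -7x + 4y - 4z = 46 (e.g. by elimination or Cramer's rule, determinant = -108) gives (-6, 0, -1).

(-6, 0, -1)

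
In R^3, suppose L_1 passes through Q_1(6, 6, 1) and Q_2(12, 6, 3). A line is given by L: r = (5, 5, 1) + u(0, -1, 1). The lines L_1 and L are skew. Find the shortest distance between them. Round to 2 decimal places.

0.46

A direction vector for L_1 is Q_2 − Q_1 = (6, 0, 2).
Common perpendicular direction n = (6, 0, 2) × (0, -1, 1) = (2, -6, -6).
With w = (5, 5, 1) − (6, 6, 1) = (-1, -1, 0), w · n = 4.
Distance = |w · n| / |n| = |4| / √76 ≈ 0.46.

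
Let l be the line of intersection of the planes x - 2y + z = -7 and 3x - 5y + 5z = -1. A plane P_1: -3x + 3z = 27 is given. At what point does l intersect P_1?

Direction of l: (1, -2, 1) × (3, -5, 5) = (-5, -2, 1).
A point on l: solving the two plane equations with x = 3 gives (3, 8, 6).
Substitute r = (3, 8, 6) + t(-5, -2, 1) into the plane: 9 + 18t = 27, so t = 1.
Intersection: (3, 8, 6) + 1·(-5, -2, 1) = (-2, 6, 7).

(-2, 6, 7)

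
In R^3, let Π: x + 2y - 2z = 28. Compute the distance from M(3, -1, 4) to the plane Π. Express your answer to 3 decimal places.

n·M − d = (1)·(3) + (2)·(-1) + (-2)·(4) − 28 = -35; |n| = √9.
Distance = |-35| / √9 = 35/√9 ≈ 11.667.

11.667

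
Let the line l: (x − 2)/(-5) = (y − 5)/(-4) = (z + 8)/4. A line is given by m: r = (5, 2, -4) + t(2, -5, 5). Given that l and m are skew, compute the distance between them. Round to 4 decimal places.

l has direction (-5, -4, 4) through (2, 5, -8).
Common perpendicular direction n = (-5, -4, 4) × (2, -5, 5) = (0, 33, 33).
With w = (5, 2, -4) − (2, 5, -8) = (3, -3, 4), w · n = 33.
Distance = |w · n| / |n| = |33| / √2178 ≈ 0.7071.

0.7071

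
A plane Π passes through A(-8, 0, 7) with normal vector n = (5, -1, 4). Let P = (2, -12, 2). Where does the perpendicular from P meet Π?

Π: n·r = n·A gives 5x - y + 4z = -12.
Foot = P − λn with λ = (n·P − d)/|n|² = (30 − (-12))/42 = 1.
Foot = (2, -12, 2) − 1·(5, -1, 4) = (-3, -11, -2).

(-3, -11, -2)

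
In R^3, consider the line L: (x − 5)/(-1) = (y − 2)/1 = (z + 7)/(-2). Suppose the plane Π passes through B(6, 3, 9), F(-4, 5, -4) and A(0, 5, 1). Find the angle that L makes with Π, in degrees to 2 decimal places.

L has direction (-1, 1, -2) through (5, 2, -7).
BF = (-10, 2, -13), BA = (-6, 2, -8); a normal to Π is BF × BA = (10, -2, -8).
Using B: Π has equation 10x - 2y - 8z = -18.
sin θ = |n·v| / (|n||v|) = |4| / (√168 · √6) = 0.12599.
θ ≈ 7.24°.

7.24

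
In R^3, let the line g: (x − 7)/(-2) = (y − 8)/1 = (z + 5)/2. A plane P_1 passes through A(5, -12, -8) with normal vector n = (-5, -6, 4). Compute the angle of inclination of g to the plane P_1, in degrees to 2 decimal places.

g has direction (-2, 1, 2) through (7, 8, -5).
P_1: n·r = n·A gives -5x - 6y + 4z = 15.
sin θ = |n·v| / (|n||v|) = |12| / (√77 · √9) = 0.45584.
θ ≈ 27.12°.

27.12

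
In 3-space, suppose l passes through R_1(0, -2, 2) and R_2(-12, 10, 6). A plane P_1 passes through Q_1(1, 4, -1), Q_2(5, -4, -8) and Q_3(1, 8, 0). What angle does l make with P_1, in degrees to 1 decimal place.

A direction vector for l is R_2 − R_1 = (-12, 12, 4).
Q_1Q_2 = (4, -8, -7), Q_1Q_3 = (0, 4, 1); a normal to P_1 is Q_1Q_2 × Q_1Q_3 = (20, -4, 16).
Using Q_1: P_1 has equation 20x - 4y + 16z = -12.
sin θ = |n·v| / (|n||v|) = |-224| / (√672 · √304) = 0.49559.
θ ≈ 29.7°.

29.7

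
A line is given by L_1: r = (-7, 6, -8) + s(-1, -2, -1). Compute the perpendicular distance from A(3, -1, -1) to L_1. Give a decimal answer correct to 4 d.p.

14.0178

Taking (-7, 6, -8) on L_1 with direction v = (-1, -2, -1): w = A − (-7, 6, -8) = (10, -7, 7), and w × v = (21, 3, -27).
Distance = |w × v| / |v| = √1179 / √6 ≈ 14.0178.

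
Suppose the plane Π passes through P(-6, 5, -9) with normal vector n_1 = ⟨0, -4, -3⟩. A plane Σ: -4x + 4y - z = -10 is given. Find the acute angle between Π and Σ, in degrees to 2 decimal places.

63.09

Π: n_1·r = n_1·P gives -4y - 3z = 7.
cos θ = |n₁·n₂| / (|n₁||n₂|) = |-13| / (√25 · √33).
θ = arccos(0.45260) ≈ 63.09°.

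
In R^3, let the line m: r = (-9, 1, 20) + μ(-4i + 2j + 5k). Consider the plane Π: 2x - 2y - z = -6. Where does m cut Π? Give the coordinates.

(-1, -3, 10)

Substitute r = (-9, 1, 20) + t(-4, 2, 5) into the plane: -40 + (-17)t = -6, so t = -2.
Intersection: (-9, 1, 20) + (-2)·(-4, 2, 5) = (-1, -3, 10).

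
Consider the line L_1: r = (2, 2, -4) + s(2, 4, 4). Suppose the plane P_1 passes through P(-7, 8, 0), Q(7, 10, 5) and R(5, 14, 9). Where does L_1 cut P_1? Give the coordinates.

(4, 6, 0)

PQ = (14, 2, 5), PR = (12, 6, 9); a normal to P_1 is PQ × PR = (-12, -66, 60).
Using P: P_1 has equation -12x - 66y + 60z = -444.
Substitute r = (2, 2, -4) + t(2, 4, 4) into the plane: -396 + (-48)t = -444, so t = 1.
Intersection: (2, 2, -4) + 1·(2, 4, 4) = (4, 6, 0).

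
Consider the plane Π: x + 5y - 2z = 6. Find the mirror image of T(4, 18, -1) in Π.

(-2, -12, 11)

λ = (n·T − d)/|n|² = (96 − 6)/30 = 3.
Reflection = T − 2λn = (4, 18, -1) − 6·(1, 5, -2) = (-2, -12, 11).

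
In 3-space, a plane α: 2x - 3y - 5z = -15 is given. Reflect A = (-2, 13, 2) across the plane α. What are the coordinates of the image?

(2, 7, -8)

λ = (n·A − d)/|n|² = (-53 − (-15))/38 = -1.
Reflection = A − 2λn = (-2, 13, 2) − (-2)·(2, -3, -5) = (2, 7, -8).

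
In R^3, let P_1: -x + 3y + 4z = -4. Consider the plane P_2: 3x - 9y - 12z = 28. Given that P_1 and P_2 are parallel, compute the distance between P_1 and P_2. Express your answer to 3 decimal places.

1.046

Rescale P_2 by 1/(-3): -x + 3y + 4z = -28/3. Then distance = |-4 − (-28/3)| / √26 ≈ 1.046.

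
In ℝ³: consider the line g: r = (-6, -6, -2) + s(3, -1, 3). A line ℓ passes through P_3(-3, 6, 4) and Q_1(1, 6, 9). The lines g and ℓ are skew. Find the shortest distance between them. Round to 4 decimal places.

A direction vector for ℓ is Q_1 − P_3 = (4, 0, 5).
Common perpendicular direction n = (3, -1, 3) × (4, 0, 5) = (-5, -3, 4).
With w = (-3, 6, 4) − (-6, -6, -2) = (3, 12, 6), w · n = -27.
Distance = |w · n| / |n| = |-27| / √50 ≈ 3.8184.

3.8184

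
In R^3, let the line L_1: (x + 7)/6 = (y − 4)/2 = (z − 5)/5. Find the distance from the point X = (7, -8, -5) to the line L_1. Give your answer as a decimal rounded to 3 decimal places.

L_1 has direction (6, 2, 5) through (-7, 4, 5).
Taking (-7, 4, 5) on L_1 with direction v = (6, 2, 5): w = X − (-7, 4, 5) = (14, -12, -10), and w × v = (-40, -130, 100).
Distance = |w × v| / |v| = √28500 / √65 ≈ 20.939.

20.939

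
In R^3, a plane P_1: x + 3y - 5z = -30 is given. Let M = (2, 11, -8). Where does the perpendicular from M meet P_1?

Foot = M − λn with λ = (n·M − d)/|n|² = (75 − (-30))/35 = 3.
Foot = (2, 11, -8) − 3·(1, 3, -5) = (-1, 2, 7).

(-1, 2, 7)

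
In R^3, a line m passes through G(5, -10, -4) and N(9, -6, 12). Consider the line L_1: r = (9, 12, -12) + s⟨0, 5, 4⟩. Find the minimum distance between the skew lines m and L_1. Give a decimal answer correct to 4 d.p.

A direction vector for m is N − G = (4, 4, 16).
Common perpendicular direction n = (4, 4, 16) × (0, 5, 4) = (-64, -16, 20).
With w = (9, 12, -12) − (5, -10, -4) = (4, 22, -8), w · n = -768.
Distance = |w · n| / |n| = |-768| / √4752 ≈ 11.1410.

11.1410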